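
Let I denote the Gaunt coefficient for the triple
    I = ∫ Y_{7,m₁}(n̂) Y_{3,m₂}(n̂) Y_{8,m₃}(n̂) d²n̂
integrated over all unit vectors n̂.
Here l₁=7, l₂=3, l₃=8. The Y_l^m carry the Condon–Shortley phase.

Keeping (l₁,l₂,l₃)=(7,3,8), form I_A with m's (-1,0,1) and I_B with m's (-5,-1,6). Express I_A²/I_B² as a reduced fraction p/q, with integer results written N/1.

l's match ⇒ only the (l;m) 3-j factors differ between A and B.
A: triangle coeff Δ(7,3,8) = 1/5290740; Σ_t [0,2]: t=0:+1/11612160 t=1:−1/2419200 t=2:+1/6220800 = -29/174182400; (3j)²=841/83980 [(7 3 8; -1 0 1)], sign=+1
B: triangle coeff Δ(7,3,8) = 1/5290740; Σ_t [0,2]: t=0:+1/3832012800 t=1:−1/239500800 t=2:+1/348364800 = -1/958003200; (3j)²=8/4845 [(7 3 8; -5 -1 6)], sign=-1
I_A²/I_B² = (841/83980)/(8/4845) = 2523/416

2523/416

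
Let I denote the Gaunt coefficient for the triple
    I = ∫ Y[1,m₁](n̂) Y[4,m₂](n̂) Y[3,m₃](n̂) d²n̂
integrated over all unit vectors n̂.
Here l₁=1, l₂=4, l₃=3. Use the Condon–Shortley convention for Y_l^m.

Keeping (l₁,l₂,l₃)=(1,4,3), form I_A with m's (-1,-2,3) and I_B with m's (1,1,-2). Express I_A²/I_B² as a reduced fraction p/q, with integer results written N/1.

Shared (l₁,l₂,l₃)=(1,4,3): N and (l;000)² cancel in I_A²/I_B².
A: Δ = 2!·0!·6!/9! = 1/252; Racah Σ t=2..2: t=2:+1/1440 = 1/1440; ⇒ 3j(1 4 3; -1 -2 3)² = 1/252, sgn +1
B: Δ = 2!·0!·6!/9! = 1/252; Racah Σ t=0..0: t=0:+1/240 = 1/240; ⇒ 3j(1 4 3; 1 1 -2)² = 1/84, sgn -1
I_A²/I_B² = (1/252)/(1/84) = 1/3

1/3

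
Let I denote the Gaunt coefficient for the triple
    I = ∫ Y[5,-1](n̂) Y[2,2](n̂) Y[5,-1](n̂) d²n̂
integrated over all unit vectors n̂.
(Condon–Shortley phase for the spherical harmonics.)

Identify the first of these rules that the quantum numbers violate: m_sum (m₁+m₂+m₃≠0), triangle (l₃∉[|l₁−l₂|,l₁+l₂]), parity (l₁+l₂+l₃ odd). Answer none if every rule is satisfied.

azimuthal sum: -1 + 2 − 1 = 0  ✓
3 ≤ 5 ≤ 7 (triangle on l)  ✓
L = 5 + 2 + 5 = 12 (even)  ✓

none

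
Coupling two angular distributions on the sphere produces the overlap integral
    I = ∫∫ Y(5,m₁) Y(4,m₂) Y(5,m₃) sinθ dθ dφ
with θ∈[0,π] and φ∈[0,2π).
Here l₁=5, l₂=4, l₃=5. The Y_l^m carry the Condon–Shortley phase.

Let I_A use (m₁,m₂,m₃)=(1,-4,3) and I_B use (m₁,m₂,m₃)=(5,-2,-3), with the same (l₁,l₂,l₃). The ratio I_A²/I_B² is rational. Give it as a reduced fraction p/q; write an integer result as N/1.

Same 5,4,5: normalisation and zero-m 3j drop out of the ratio.
A: Δ: 4! 6! 4! / 15! → 1/3153150; sum: t=0:+1/27648 = 1/27648; 3j²(5 4 5; 1 -4 3) = Δ·Π!·Σ² = 10/429  (sign +1)
B: Δ: 4! 6! 4! / 15! → 1/3153150; sum: t=0:+1/69120 = 1/69120; 3j²(5 4 5; 5 -2 -3) = Δ·Π!·Σ² = 4/143  (sign +1)
I_A²/I_B² = (10/429)/(4/143) = 5/6

5/6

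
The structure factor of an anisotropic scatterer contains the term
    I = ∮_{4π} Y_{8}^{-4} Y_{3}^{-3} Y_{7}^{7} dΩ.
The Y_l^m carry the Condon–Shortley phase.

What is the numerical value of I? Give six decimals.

m-sum 0 ✓  L=18 even ✓  5≤7≤11 ✓
Π(2lᵢ+1) = 17×7×15 = 1785
triangle coeff Δ(8,3,7) = 1/5290740
Σ_t [1,3]: t=1:−1/7257600 t=2:+1/2073600 t=3:−1/7257600 = 1/4838400
(3j)²=252/20995 [(8 3 7; 0 0 0)], sign=-1
Σ_t [0,0]: t=0:+1/22992076800 = 1/22992076800
(3j)²=1/3876 [(8 3 7; -4 -3 7)], sign=+1
⇒ 4πI² = 441/79781
I = (-1)√(441/79781/(4π)) = -0.02097320

-0.020973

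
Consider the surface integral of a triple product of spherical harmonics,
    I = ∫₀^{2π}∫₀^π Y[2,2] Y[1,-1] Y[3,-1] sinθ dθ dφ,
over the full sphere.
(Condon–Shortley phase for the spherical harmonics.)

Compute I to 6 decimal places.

-0.082589

Checks pass: Σm=0; 6 even; l₃=3∈[1,3].
(2·2+1)(2·1+1)(2·3+1) = 105
Δ: 0! 4! 2! / 7! → 1/105
sum: t=0:+1/4 = 1/4
3j²(2 1 3; 0 0 0) = Δ·Π!·Σ² = 3/35  (sign -1)
sum: t=0:+1/48 = 1/48
3j²(2 1 3; 2 -1 -1) = Δ·Π!·Σ² = 1/105  (sign +1)
combine: 4πI² = 105·3/35·1/105 = 3/35
take √, sign -1: I = -0.08258890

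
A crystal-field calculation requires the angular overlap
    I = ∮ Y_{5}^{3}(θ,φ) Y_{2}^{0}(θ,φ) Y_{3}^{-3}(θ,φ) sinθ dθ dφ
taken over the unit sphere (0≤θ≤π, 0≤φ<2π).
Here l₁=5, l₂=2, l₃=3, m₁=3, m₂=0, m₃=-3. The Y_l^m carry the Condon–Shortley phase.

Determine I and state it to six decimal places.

m-sum 0 ✓  L=10 even ✓  3≤3≤7 ✓
Π(2lᵢ+1) = 11×5×7 = 385
triangle coeff Δ(5,2,3) = 1/2310
Σ_t [2,2]: t=2:+1/144 = 1/144
(3j)²=10/231 [(5 2 3; 0 0 0)], sign=-1
Σ_t [2,2]: t=2:+1/2880 = 1/2880
(3j)²=2/165 [(5 2 3; 3 0 -3)], sign=+1
⇒ 4πI² = 20/99
I = (-1)√(20/99/(4π)) = -0.12679218

-0.126792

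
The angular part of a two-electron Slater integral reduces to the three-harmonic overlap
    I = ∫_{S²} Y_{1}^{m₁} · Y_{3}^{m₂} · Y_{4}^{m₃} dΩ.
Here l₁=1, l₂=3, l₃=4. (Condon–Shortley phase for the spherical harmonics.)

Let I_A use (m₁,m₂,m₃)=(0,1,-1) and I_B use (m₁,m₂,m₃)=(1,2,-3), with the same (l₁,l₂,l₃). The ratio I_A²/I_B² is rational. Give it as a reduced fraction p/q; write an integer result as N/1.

5/7

Shared (l₁,l₂,l₃)=(1,3,4): N and (l;000)² cancel in I_A²/I_B².
A: Δ = 0!·2!·6!/9! = 1/252; Racah Σ t=0..0: t=0:+1/48 = 1/48; ⇒ 3j(1 3 4; 0 1 -1)² = 5/84, sgn -1
B: Δ = 0!·2!·6!/9! = 1/252; Racah Σ t=0..0: t=0:+1/240 = 1/240; ⇒ 3j(1 3 4; 1 2 -3)² = 1/12, sgn -1
I_A²/I_B² = (5/84)/(1/12) = 5/7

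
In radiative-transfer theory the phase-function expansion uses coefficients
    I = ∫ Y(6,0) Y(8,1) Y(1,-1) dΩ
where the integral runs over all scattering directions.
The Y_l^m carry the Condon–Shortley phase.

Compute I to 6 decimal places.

0.000000

l₃=1 ∉ [2,14] — triangle fails ⇒ I = 0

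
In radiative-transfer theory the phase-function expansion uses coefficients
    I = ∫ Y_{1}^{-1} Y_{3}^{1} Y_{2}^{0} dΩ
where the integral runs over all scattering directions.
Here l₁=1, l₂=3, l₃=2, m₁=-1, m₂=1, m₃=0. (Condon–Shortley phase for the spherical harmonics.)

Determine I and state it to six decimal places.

Rules hold: Σm=0, L=6 even, 2≤2≤4.
N = 3·7·5 = 105
Δ = 2!·0!·4!/7! = 1/105
Racah Σ t=1..1: t=1:−1/4 = -1/4
⇒ 3j(1 3 2; 0 0 0)² = 3/35, sgn -1
Racah Σ t=2..2: t=2:+1/8 = 1/8
⇒ 3j(1 3 2; -1 1 0)² = 2/35, sgn +1
4πI² = N·(3j₀)²·(3jₘ)² = 18/35
I = -1·√(0.514286/4π) = -0.20230066

-0.202301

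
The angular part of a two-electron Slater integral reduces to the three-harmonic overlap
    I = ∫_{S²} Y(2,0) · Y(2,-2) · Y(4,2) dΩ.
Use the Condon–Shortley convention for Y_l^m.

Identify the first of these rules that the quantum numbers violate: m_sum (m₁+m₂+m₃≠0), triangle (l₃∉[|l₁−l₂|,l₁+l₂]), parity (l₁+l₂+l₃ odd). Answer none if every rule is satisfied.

none

azimuthal sum: 0 − 2 + 2 = 0  ✓
0 ≤ 4 ≤ 4 (triangle on l)  ✓
L = 2 + 2 + 4 = 8 (even)  ✓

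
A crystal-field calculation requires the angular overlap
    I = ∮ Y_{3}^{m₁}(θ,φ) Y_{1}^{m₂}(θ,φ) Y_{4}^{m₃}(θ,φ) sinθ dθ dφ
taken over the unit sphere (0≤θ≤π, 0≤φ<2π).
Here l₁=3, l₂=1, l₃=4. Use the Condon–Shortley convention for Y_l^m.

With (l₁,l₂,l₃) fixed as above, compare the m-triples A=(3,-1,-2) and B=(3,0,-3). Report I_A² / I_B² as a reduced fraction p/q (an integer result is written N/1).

1/7

Same 3,1,4: normalisation and zero-m 3j drop out of the ratio.
A: Δ: 0! 6! 2! / 9! → 1/252; sum: t=0:+1/1440 = 1/1440; 3j²(3 1 4; 3 -1 -2) = Δ·Π!·Σ² = 1/252  (sign +1)
B: Δ: 0! 6! 2! / 9! → 1/252; sum: t=0:+1/720 = 1/720; 3j²(3 1 4; 3 0 -3) = Δ·Π!·Σ² = 1/36  (sign -1)
I_A²/I_B² = (1/252)/(1/36) = 1/7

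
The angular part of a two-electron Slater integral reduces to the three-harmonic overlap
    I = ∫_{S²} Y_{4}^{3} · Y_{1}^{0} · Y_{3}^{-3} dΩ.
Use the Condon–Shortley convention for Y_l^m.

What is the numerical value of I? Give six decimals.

m-sum 0 ✓  L=8 even ✓  3≤3≤5 ✓
Π(2lᵢ+1) = 9×3×7 = 189
triangle coeff Δ(4,1,3) = 1/252
Σ_t [1,1]: t=1:−1/36 = -1/36
(3j)²=4/63 [(4 1 3; 0 0 0)], sign=+1
Σ_t [1,1]: t=1:−1/720 = -1/720
(3j)²=1/36 [(4 1 3; 3 0 -3)], sign=-1
⇒ 4πI² = 1/3
I = (-1)√(1/3/(4π)) = -0.16286750

-0.162868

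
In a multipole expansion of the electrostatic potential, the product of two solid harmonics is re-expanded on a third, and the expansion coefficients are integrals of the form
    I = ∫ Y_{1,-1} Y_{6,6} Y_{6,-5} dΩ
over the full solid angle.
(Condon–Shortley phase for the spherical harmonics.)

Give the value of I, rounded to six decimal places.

Σlᵢ=13 odd — θ-integrand is odd under cosθ→−cosθ; I=0

0.000000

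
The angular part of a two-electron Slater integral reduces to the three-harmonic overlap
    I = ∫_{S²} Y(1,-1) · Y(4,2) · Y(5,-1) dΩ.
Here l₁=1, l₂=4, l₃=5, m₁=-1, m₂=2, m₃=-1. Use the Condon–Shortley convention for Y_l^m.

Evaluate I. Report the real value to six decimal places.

Checks pass: Σm=0; 10 even; l₃=5∈[3,5].
(2·1+1)(2·4+1)(2·5+1) = 297
Δ: 0! 2! 8! / 11! → 1/495
sum: t=0:+1/576 = 1/576
3j²(1 4 5; 0 0 0) = Δ·Π!·Σ² = 5/99  (sign -1)
sum: t=0:+1/2880 = 1/2880
3j²(1 4 5; -1 2 -1) = Δ·Π!·Σ² = 2/165  (sign +1)
combine: 4πI² = 297·5/99·2/165 = 2/11
take √, sign -1: I = -0.12028562

-0.120286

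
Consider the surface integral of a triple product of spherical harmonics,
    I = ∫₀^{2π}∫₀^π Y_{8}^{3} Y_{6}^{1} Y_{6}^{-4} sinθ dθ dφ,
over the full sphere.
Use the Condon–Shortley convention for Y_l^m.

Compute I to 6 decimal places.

0.045419

m-sum 0 ✓  L=20 even ✓  2≤6≤14 ✓
Π(2lᵢ+1) = 17×13×13 = 2873
triangle coeff Δ(8,6,6) = 1/1309458150
Σ_t [2,6]: t=2:+1/49766400 t=3:−1/3110400 t=4:+1/1327104 t=5:−1/3110400 t=6:+1/49766400 = 1/6635520
(3j)²=350/46189 [(8 6 6; 0 0 0)], sign=+1
Σ_t [3,5]: t=3:−1/24883200 t=4:+1/17418240 t=5:−1/116121600 = 1/116121600
(3j)²=5/4199 [(8 6 6; 3 1 -4)], sign=+1
⇒ 4πI² = 1750/67507
I = (+1)√(1750/67507/(4π)) = 0.04541922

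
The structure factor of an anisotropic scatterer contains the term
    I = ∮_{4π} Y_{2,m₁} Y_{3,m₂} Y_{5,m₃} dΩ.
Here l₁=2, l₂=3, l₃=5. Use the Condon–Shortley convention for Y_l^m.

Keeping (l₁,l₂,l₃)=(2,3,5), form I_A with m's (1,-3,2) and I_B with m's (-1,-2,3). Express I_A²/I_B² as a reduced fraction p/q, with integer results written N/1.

1/16

l's match ⇒ only the (l;m) 3-j factors differ between A and B.
A: triangle coeff Δ(2,3,5) = 1/2310; Σ_t [0,0]: t=0:+1/4320 = 1/4320; (3j)²=1/330 [(2 3 5; 1 -3 2)], sign=-1
B: triangle coeff Δ(2,3,5) = 1/2310; Σ_t [0,0]: t=0:+1/720 = 1/720; (3j)²=8/165 [(2 3 5; -1 -2 3)], sign=+1
I_A²/I_B² = (1/330)/(8/165) = 1/16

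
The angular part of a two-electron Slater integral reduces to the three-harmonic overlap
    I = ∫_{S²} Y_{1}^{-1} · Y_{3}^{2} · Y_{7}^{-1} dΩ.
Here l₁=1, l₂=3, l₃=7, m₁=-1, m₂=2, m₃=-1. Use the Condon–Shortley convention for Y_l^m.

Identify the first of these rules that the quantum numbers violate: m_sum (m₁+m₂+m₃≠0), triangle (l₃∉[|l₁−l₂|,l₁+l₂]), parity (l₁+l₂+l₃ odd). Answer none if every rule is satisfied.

Σmᵢ = 0  ✓
l₃∈[|l₁−l₂|,l₁+l₂]=[2,4], have l₃=7  ✗
Σlᵢ = 11 ⇒ odd

triangle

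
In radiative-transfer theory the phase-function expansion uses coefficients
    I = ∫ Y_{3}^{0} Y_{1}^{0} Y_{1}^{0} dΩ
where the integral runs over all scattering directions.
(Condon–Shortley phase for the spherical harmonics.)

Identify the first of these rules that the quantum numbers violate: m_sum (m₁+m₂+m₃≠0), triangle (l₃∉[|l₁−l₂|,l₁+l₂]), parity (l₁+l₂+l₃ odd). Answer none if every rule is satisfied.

azimuthal sum: 0 + 0 + 0 = 0  ✓
2 ≤ 1 ≤ 4 (triangle on l)  ✗
L = 3 + 1 + 1 = 5 (odd)

triangle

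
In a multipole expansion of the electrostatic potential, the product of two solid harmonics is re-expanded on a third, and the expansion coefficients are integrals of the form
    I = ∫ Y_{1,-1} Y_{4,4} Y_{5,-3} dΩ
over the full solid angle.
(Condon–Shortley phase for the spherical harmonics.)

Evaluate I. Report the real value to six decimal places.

Checks pass: Σm=0; 10 even; l₃=5∈[3,5].
(2·1+1)(2·4+1)(2·5+1) = 297
Δ: 0! 2! 8! / 11! → 1/495
sum: t=0:+1/576 = 1/576
3j²(1 4 5; 0 0 0) = Δ·Π!·Σ² = 5/99  (sign -1)
sum: t=0:+1/80640 = 1/80640
3j²(1 4 5; -1 4 -3) = Δ·Π!·Σ² = 1/495  (sign +1)
combine: 4πI² = 297·5/99·1/495 = 1/33
take √, sign -1: I = -0.04910640

-0.049106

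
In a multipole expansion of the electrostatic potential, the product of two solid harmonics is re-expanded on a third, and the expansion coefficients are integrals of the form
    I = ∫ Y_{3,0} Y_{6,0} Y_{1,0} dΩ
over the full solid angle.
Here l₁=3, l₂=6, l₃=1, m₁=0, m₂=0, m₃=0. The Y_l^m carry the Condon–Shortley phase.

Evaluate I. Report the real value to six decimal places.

l₃=1 ∉ [3,9] — triangle fails ⇒ I = 0

0.000000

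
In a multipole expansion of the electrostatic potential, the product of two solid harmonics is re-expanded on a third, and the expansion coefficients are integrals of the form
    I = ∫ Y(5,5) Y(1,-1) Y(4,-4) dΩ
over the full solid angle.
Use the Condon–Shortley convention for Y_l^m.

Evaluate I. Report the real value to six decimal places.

Rules hold: Σm=0, L=10 even, 4≤4≤6.
N = 11·3·9 = 297
Δ = 2!·8!·0!/11! = 1/495
Racah Σ t=1..1: t=1:−1/576 = -1/576
⇒ 3j(5 1 4; 0 0 0)² = 5/99, sgn -1
Racah Σ t=0..0: t=0:+1/80640 = 1/80640
⇒ 3j(5 1 4; 5 -1 -4)² = 1/11, sgn +1
4πI² = N·(3j₀)²·(3jₘ)² = 15/11
I = -1·√(1.36364/4π) = -0.32941575

-0.329416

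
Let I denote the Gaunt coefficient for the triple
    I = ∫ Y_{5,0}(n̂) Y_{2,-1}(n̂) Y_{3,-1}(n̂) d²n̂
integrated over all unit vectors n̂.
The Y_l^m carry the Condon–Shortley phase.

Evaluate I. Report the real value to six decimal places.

0.000000

m-sum = 0 − 1 − 1 = -2 ≠ 0 ⇒ I = 0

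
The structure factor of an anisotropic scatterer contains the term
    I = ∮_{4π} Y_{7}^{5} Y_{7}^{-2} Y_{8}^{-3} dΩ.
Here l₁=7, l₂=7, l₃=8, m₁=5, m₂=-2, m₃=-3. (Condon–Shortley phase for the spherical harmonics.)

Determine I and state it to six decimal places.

Rules hold: Σm=0, L=22 even, 0≤8≤14.
N = 15·15·17 = 3825
Δ = 6!·8!·8!/23! = 1/22086194130
Racah Σ t=0..6: t=0:+1/18289152000 t=1:−1/248832000 t=2:+1/24883200 t=3:−1/11943936 t=4:+1/24883200 t=5:−1/248832000 t=6:+1/18289152000 = -11/975421440
⇒ 3j(7 7 8; 0 0 0)² = 1750/289731, sgn -1
Racah Σ t=0..2: t=0:+1/746496000 t=1:−1/348364800 t=2:+1/1393459200 = -17/20901888000
⇒ 3j(7 7 8; 5 -2 -3)² = 34/5681, sgn +1
4πI² = N·(3j₀)²·(3jₘ)² = 4462500/32273761
I = -1·√(0.13827/4π) = -0.10489611

-0.104896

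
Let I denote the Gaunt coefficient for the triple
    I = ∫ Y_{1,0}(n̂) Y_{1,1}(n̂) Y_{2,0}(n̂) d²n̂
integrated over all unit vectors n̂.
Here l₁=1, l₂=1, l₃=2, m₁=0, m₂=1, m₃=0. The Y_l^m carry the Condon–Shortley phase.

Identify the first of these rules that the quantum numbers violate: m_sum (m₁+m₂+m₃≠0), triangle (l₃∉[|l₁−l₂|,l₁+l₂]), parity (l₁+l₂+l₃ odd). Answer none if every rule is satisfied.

azimuthal sum: 0 + 1 + 0 = 1  ✗
0 ≤ 2 ≤ 2 (triangle on l)
L = 1 + 1 + 2 = 4 (even)

m_sum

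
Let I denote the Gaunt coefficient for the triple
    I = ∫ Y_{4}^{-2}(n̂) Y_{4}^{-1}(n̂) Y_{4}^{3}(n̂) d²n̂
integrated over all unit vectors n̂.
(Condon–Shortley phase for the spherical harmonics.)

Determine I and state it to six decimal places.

-0.063661

Checks pass: Σm=0; 12 even; l₃=4∈[0,8].
(2·4+1)(2·4+1)(2·4+1) = 729
Δ: 4! 4! 4! / 13! → 1/450450
sum: t=0:+1/13824 t=1:−1/216 t=2:+1/64 t=3:−1/216 t=4:+1/13824 = 5/768
3j²(4 4 4; 0 0 0) = Δ·Π!·Σ² = 18/1001  (sign +1)
sum: t=2:+1/576 t=3:−1/864 = 1/1728
3j²(4 4 4; -2 -1 3) = Δ·Π!·Σ² = 5/1287  (sign -1)
combine: 4πI² = 729·18/1001·5/1287 = 7290/143143
take √, sign -1: I = -0.06366105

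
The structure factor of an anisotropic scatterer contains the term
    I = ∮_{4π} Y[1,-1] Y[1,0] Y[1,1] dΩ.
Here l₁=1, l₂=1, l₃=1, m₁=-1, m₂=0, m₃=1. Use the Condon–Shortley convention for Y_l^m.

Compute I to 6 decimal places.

0.000000

Σlᵢ=3 odd — θ-integrand is odd under cosθ→−cosθ; I=0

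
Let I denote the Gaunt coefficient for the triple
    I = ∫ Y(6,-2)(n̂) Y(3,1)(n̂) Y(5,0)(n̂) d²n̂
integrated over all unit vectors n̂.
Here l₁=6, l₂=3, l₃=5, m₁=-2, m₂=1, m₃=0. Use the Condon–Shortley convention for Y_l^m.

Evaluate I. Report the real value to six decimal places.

Σmᵢ = -1 ≠ 0, so the φ-integral vanishes; I = 0

0.000000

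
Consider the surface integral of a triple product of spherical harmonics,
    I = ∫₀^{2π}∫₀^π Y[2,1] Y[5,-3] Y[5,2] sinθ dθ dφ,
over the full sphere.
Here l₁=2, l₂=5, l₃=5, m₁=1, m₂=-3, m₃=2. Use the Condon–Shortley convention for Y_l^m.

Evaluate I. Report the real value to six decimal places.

Checks pass: Σm=0; 12 even; l₃=5∈[3,7].
(2·2+1)(2·5+1)(2·5+1) = 605
Δ: 2! 2! 8! / 13! → 1/38610
sum: t=0:+1/2880 t=1:−1/576 t=2:+1/2880 = -1/960
3j²(2 5 5; 0 0 0) = Δ·Π!·Σ² = 10/429  (sign +1)
sum: t=0:+1/2880 t=1:−1/10080 = 1/4032
3j²(2 5 5; 1 -3 2) = Δ·Π!·Σ² = 10/429  (sign -1)
combine: 4πI² = 605·10/429·10/429 = 500/1521
take √, sign -1: I = -0.16173926

-0.161739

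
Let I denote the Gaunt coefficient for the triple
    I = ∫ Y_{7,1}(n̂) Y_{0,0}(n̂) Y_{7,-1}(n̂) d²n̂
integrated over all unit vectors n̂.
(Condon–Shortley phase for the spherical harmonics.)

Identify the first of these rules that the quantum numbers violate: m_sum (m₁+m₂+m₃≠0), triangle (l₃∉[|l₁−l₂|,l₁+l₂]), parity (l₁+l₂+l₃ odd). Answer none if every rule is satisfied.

m₁+m₂+m₃ = 1 + 0 − 1 = 0  ✓
triangle: |7−0|=7 ≤ l₃=7 ≤ 7+0=7  ✓
parity: l₁+l₂+l₃ = 14 is even  ✓

none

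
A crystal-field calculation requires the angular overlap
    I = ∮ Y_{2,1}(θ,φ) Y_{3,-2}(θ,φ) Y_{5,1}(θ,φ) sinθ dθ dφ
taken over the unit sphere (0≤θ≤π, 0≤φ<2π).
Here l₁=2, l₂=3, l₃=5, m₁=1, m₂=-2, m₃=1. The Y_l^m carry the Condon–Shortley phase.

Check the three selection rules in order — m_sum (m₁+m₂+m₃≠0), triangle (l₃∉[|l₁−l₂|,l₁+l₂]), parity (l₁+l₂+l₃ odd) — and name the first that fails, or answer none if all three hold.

none

azimuthal sum: 1 − 2 + 1 = 0  ✓
1 ≤ 5 ≤ 5 (triangle on l)  ✓
L = 2 + 3 + 5 = 10 (even)  ✓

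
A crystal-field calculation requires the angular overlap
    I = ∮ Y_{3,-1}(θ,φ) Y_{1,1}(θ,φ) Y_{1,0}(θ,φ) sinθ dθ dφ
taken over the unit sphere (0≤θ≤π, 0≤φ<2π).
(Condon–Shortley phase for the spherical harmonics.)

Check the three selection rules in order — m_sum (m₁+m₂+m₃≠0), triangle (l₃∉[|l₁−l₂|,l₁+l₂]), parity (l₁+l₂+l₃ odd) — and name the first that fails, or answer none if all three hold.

triangle

Σmᵢ = 0  ✓
l₃∈[|l₁−l₂|,l₁+l₂]=[2,4], have l₃=1  ✗
Σlᵢ = 5 ⇒ odd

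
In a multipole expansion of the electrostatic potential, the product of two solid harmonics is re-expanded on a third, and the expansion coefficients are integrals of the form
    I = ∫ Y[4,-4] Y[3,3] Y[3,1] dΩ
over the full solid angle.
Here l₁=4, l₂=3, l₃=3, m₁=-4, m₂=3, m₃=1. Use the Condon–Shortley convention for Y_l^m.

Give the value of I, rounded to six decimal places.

-0.166198

m-sum 0 ✓  L=10 even ✓  1≤3≤7 ✓
Π(2lᵢ+1) = 9×7×7 = 441
triangle coeff Δ(4,3,3) = 1/34650
Σ_t [1,3]: t=1:−1/72 t=2:+1/16 t=3:−1/72 = 5/144
(3j)²=2/77 [(4 3 3; 0 0 0)], sign=-1
Σ_t [4,4]: t=4:+1/1152 = 1/1152
(3j)²=1/33 [(4 3 3; -4 3 1)], sign=+1
⇒ 4πI² = 42/121
I = (-1)√(42/121/(4π)) = -0.16619847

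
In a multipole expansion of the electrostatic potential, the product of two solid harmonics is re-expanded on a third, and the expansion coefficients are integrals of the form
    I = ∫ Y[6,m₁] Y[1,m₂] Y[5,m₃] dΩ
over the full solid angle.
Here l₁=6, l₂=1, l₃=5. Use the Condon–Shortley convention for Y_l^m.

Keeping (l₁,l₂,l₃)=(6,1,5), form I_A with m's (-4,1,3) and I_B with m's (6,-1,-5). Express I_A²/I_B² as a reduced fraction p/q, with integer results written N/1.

Same 6,1,5: normalisation and zero-m 3j drop out of the ratio.
A: Δ: 2! 10! 0! / 13! → 1/858; sum: t=2:+1/161280 = 1/161280; 3j²(6 1 5; -4 1 3) = Δ·Π!·Σ² = 15/286  (sign +1)
B: Δ: 2! 10! 0! / 13! → 1/858; sum: t=0:+1/7257600 = 1/7257600; 3j²(6 1 5; 6 -1 -5) = Δ·Π!·Σ² = 1/13  (sign +1)
I_A²/I_B² = (15/286)/(1/13) = 15/22

15/22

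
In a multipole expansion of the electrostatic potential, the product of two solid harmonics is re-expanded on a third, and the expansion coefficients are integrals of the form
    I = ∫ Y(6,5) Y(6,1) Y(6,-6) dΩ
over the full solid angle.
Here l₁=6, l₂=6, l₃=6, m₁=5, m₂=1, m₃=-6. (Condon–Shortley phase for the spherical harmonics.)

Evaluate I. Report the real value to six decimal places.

0.117823

m-sum 0 ✓  L=18 even ✓  0≤6≤12 ✓
Π(2lᵢ+1) = 13×13×13 = 2197
triangle coeff Δ(6,6,6) = 1/325909584
Σ_t [0,6]: t=0:+1/373248000 t=1:−1/1728000 t=2:+1/110592 t=3:−1/46656 t=4:+1/110592 t=5:−1/1728000 t=6:+1/373248000 = -7/1555200
(3j)²=400/46189 [(6 6 6; 0 0 0)], sign=-1
Σ_t [1,1]: t=1:−1/62208000 = -1/62208000
(3j)²=77/8398 [(6 6 6; 5 1 -6)], sign=-1
⇒ 4πI² = 18200/104329
I = (+1)√(18200/104329/(4π)) = 0.11782250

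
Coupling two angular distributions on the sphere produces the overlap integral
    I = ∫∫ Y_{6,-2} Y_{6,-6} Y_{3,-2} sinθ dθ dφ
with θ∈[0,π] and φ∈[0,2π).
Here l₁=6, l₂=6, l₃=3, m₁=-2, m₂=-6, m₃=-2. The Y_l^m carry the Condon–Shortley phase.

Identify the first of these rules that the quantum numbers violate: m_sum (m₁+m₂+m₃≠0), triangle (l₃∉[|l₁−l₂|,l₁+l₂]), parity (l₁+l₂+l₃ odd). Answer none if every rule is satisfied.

m_sum

m₁+m₂+m₃ = -2 − 6 − 2 = -10  ✗
triangle: |6−6|=0 ≤ l₃=3 ≤ 6+6=12
parity: l₁+l₂+l₃ = 15 is odd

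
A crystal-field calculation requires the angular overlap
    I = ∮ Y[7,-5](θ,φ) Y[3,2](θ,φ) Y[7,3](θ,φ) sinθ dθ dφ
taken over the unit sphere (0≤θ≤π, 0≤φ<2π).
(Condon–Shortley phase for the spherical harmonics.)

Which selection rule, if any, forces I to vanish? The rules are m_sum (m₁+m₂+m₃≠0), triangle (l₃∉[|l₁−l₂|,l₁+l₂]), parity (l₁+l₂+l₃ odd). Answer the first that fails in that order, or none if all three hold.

azimuthal sum: -5 + 2 + 3 = 0  ✓
4 ≤ 7 ≤ 10 (triangle on l)  ✓
L = 7 + 3 + 7 = 17 (odd)  ✗

parity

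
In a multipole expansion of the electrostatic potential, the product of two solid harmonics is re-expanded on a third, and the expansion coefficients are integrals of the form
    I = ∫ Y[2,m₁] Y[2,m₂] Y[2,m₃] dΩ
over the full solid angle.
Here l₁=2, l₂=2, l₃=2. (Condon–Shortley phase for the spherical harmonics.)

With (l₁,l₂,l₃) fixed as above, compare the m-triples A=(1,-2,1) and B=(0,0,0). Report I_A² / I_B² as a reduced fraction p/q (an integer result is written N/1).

Shared (l₁,l₂,l₃)=(2,2,2): N and (l;000)² cancel in I_A²/I_B².
A: Δ = 2!·2!·2!/7! = 1/630; Racah Σ t=0..0: t=0:+1/4 = 1/4; ⇒ 3j(2 2 2; 1 -2 1)² = 3/35, sgn -1
B: Δ = 2!·2!·2!/7! = 1/630; Racah Σ t=0..2: t=0:+1/8 t=1:−1/1 t=2:+1/8 = -3/4; ⇒ 3j(2 2 2; 0 0 0)² = 2/35, sgn -1
I_A²/I_B² = (3/35)/(2/35) = 3/2

3/2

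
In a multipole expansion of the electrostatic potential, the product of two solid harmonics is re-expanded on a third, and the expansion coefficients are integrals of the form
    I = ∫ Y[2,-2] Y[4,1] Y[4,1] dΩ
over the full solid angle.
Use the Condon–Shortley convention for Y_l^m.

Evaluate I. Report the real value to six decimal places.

Rules hold: Σm=0, L=10 even, 2≤4≤6.
N = 5·9·9 = 405
Δ = 2!·2!·6!/11! = 1/13860
Racah Σ t=0..2: t=0:+1/192 t=1:−1/36 t=2:+1/192 = -5/288
⇒ 3j(2 4 4; 0 0 0)² = 20/693, sgn -1
Racah Σ t=2..2: t=2:+1/144 = 1/144
⇒ 3j(2 4 4; -2 1 1)² = 10/231, sgn -1
4πI² = N·(3j₀)²·(3jₘ)² = 3000/5929
I = +1·√(0.505988/4π) = 0.20066192

0.200662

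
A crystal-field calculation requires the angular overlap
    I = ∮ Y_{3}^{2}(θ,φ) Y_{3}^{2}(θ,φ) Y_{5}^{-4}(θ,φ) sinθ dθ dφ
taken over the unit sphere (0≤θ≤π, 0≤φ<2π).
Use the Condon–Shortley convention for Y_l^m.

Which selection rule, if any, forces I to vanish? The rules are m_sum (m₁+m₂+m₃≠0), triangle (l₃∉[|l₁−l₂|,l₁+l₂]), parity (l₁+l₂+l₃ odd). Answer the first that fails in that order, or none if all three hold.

azimuthal sum: 2 + 2 − 4 = 0  ✓
0 ≤ 5 ≤ 6 (triangle on l)  ✓
L = 3 + 3 + 5 = 11 (odd)  ✗

parity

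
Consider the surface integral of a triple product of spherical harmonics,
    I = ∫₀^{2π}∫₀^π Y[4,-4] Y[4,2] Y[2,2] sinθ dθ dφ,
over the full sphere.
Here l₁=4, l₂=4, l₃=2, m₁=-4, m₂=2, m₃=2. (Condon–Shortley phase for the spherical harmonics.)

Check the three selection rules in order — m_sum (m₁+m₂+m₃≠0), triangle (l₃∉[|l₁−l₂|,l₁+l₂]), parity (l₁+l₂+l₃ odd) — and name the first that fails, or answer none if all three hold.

none

m₁+m₂+m₃ = -4 + 2 + 2 = 0  ✓
triangle: |4−4|=0 ≤ l₃=2 ≤ 4+4=8  ✓
parity: l₁+l₂+l₃ = 10 is even  ✓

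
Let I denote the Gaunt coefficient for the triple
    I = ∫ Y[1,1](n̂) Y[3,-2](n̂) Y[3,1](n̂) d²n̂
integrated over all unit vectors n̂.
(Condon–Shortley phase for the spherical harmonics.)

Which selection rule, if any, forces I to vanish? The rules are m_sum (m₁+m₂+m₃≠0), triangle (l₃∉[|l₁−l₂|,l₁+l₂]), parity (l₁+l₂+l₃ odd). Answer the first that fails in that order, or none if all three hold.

Σmᵢ = 0  ✓
l₃∈[|l₁−l₂|,l₁+l₂]=[2,4], have l₃=3  ✓
Σlᵢ = 7 ⇒ odd  ✗

parity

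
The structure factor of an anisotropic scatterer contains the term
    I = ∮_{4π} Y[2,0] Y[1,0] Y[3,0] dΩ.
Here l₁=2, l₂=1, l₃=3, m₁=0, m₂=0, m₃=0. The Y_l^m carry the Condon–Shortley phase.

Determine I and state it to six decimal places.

m-sum 0 ✓  L=6 even ✓  1≤3≤3 ✓
Π(2lᵢ+1) = 5×3×7 = 105
triangle coeff Δ(2,1,3) = 1/105
Σ_t [0,0]: t=0:+1/4 = 1/4
(3j)²=3/35 [(2 1 3; 0 0 0)], sign=-1
(m-triple is (0,0,0) — same symbol as above.)
⇒ 4πI² = 27/35
I = (+1)√(27/35/(4π)) = 0.24776670

0.247767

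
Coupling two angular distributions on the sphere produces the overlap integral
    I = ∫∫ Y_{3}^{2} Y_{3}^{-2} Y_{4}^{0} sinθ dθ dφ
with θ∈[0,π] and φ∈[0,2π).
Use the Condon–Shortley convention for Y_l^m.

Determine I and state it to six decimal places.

m-sum 0 ✓  L=10 even ✓  0≤4≤6 ✓
Π(2lᵢ+1) = 7×7×9 = 441
triangle coeff Δ(3,3,4) = 1/34650
Σ_t [0,2]: t=0:+1/72 t=1:−1/16 t=2:+1/72 = -5/144
(3j)²=2/77 [(3 3 4; 0 0 0)], sign=-1
Σ_t [0,1]: t=0:+1/72 t=1:−1/576 = 7/576
(3j)²=7/198 [(3 3 4; 2 -2 0)], sign=+1
⇒ 4πI² = 49/121
I = (-1)√(49/121/(4π)) = -0.17951487

-0.179515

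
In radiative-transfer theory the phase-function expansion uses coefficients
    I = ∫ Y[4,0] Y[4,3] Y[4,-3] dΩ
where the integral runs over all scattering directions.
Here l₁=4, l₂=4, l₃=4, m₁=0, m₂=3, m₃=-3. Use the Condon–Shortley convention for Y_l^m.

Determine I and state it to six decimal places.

0.159788

Rules hold: Σm=0, L=12 even, 0≤4≤8.
N = 9·9·9 = 729
Δ = 4!·4!·4!/13! = 1/450450
Racah Σ t=0..4: t=0:+1/13824 t=1:−1/216 t=2:+1/64 t=3:−1/216 t=4:+1/13824 = 5/768
⇒ 3j(4 4 4; 0 0 0)² = 18/1001, sgn +1
Racah Σ t=3..4: t=3:−1/864 t=4:+1/3456 = -1/1152
⇒ 3j(4 4 4; 0 3 -3)² = 7/286, sgn +1
4πI² = N·(3j₀)²·(3jₘ)² = 6561/20449
I = +1·√(0.320847/4π) = 0.15978796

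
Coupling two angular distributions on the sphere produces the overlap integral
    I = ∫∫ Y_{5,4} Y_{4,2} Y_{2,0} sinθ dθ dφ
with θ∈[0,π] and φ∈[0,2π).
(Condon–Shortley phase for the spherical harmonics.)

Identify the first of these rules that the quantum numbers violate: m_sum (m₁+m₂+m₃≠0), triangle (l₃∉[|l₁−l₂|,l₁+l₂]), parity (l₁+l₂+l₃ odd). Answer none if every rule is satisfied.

Σmᵢ = 6  ✗
l₃∈[|l₁−l₂|,l₁+l₂]=[1,9], have l₃=2
Σlᵢ = 11 ⇒ odd

m_sum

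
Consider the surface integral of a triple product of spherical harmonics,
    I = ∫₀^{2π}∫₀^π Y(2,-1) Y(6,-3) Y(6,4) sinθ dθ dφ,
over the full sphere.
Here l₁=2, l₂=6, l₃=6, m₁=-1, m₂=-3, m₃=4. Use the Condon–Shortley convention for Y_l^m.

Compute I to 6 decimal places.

Checks pass: Σm=0; 14 even; l₃=6∈[4,8].
(2·2+1)(2·6+1)(2·6+1) = 845
Δ: 2! 2! 10! / 15! → 1/90090
sum: t=0:+1/69120 t=1:−1/14400 t=2:+1/69120 = -7/172800
3j²(2 6 6; 0 0 0) = Δ·Π!·Σ² = 14/715  (sign -1)
sum: t=1:−1/161280 t=2:+1/725760 = -1/207360
3j²(2 6 6; -1 -3 4) = Δ·Π!·Σ² = 7/286  (sign -1)
combine: 4πI² = 845·14/715·7/286 = 49/121
take √, sign +1: I = 0.17951487

0.179515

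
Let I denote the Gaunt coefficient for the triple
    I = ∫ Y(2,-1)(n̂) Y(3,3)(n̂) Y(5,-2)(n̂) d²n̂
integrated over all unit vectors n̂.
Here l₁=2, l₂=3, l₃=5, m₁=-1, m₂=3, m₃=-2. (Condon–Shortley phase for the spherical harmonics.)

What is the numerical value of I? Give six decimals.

0.063396

Rules hold: Σm=0, L=10 even, 1≤5≤5.
N = 5·7·11 = 385
Δ = 0!·4!·6!/11! = 1/2310
Racah Σ t=0..0: t=0:+1/144 = 1/144
⇒ 3j(2 3 5; 0 0 0)² = 10/231, sgn -1
Racah Σ t=0..0: t=0:+1/4320 = 1/4320
⇒ 3j(2 3 5; -1 3 -2)² = 1/330, sgn -1
4πI² = N·(3j₀)²·(3jₘ)² = 5/99
I = +1·√(0.0505051/4π) = 0.06339609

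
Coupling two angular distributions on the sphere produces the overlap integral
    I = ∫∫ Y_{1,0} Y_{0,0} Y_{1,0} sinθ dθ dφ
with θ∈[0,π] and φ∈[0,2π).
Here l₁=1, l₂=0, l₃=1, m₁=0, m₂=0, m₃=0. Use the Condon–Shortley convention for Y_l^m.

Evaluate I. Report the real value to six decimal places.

Checks pass: Σm=0; 2 even; l₃=1∈[1,1].
(2·1+1)(2·0+1)(2·1+1) = 9
Δ: 0! 2! 0! / 3! → 1/3
sum: t=0:+1/1 = 1/1
3j²(1 0 1; 0 0 0) = Δ·Π!·Σ² = 1/3  (sign -1)
(m-triple is (0,0,0) — same symbol as above.)
combine: 4πI² = 9·1/3·1/3 = 1/1
take √, sign +1: I = 0.28209479

0.282095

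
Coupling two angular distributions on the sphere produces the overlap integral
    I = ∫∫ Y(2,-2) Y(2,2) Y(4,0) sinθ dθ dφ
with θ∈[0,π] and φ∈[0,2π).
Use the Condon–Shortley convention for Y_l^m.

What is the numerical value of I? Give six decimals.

Rules hold: Σm=0, L=8 even, 0≤4≤4.
N = 5·5·9 = 225
Δ = 0!·4!·4!/9! = 1/630
Racah Σ t=0..0: t=0:+1/16 = 1/16
⇒ 3j(2 2 4; 0 0 0)² = 2/35, sgn +1
Racah Σ t=0..0: t=0:+1/576 = 1/576
⇒ 3j(2 2 4; -2 2 0)² = 1/630, sgn +1
4πI² = N·(3j₀)²·(3jₘ)² = 1/49
I = +1·√(0.0204082/4π) = 0.04029926

0.040299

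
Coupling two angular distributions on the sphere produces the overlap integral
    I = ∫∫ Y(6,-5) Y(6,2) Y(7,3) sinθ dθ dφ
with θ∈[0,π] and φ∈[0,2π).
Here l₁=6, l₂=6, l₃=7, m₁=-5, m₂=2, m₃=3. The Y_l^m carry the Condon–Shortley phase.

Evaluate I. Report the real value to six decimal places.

L=19 odd ⇒ parity kills the (l;000) factor ⇒ I = 0

0.000000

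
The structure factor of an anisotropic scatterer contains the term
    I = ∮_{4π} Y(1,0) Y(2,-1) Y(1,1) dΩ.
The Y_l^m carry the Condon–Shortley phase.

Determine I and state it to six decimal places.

-0.218510

Rules hold: Σm=0, L=4 even, 1≤1≤3.
N = 3·5·3 = 45
Δ = 2!·0!·2!/5! = 1/30
Racah Σ t=1..1: t=1:−1/1 = -1/1
⇒ 3j(1 2 1; 0 0 0)² = 2/15, sgn +1
Racah Σ t=1..1: t=1:−1/2 = -1/2
⇒ 3j(1 2 1; 0 -1 1)² = 1/10, sgn -1
4πI² = N·(3j₀)²·(3jₘ)² = 3/5
I = -1·√(0.6/4π) = -0.21850969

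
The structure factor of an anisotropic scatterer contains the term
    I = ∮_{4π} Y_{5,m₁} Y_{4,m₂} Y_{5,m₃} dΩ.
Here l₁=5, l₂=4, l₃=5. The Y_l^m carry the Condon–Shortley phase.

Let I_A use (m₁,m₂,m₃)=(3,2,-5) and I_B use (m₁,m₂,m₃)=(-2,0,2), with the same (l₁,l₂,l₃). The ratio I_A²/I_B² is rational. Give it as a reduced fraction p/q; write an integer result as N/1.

Shared (l₁,l₂,l₃)=(5,4,5): N and (l;000)² cancel in I_A²/I_B².
A: Δ = 4!·6!·4!/15! = 1/3153150; Racah Σ t=2..2: t=2:+1/69120 = 1/69120; ⇒ 3j(5 4 5; 3 2 -5)² = 4/143, sgn +1
B: Δ = 4!·6!·4!/15! = 1/3153150; Racah Σ t=1..4: t=1:−1/25920 t=2:+1/1920 t=3:−1/1728 t=4:+1/20736 = -1/20736; ⇒ 3j(5 4 5; -2 0 2)² = 1/2574, sgn +1
I_A²/I_B² = (4/143)/(1/2574) = 72/1

72/1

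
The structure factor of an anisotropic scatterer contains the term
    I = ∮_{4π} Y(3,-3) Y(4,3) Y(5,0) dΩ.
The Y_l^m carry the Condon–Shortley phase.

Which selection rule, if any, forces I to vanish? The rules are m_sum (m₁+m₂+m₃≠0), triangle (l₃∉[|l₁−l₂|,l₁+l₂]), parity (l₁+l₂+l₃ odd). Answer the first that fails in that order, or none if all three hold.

none

azimuthal sum: -3 + 3 + 0 = 0  ✓
1 ≤ 5 ≤ 7 (triangle on l)  ✓
L = 3 + 4 + 5 = 12 (even)  ✓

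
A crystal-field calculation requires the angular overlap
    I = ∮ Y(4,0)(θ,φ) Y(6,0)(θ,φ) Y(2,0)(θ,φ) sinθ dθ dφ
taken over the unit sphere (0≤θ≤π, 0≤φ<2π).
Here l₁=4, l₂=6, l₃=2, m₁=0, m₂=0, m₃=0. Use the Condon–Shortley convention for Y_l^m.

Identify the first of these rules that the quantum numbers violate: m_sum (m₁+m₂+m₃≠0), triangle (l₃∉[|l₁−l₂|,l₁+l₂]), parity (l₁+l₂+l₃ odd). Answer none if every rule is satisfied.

Σmᵢ = 0  ✓
l₃∈[|l₁−l₂|,l₁+l₂]=[2,10], have l₃=2  ✓
Σlᵢ = 12 ⇒ even  ✓

none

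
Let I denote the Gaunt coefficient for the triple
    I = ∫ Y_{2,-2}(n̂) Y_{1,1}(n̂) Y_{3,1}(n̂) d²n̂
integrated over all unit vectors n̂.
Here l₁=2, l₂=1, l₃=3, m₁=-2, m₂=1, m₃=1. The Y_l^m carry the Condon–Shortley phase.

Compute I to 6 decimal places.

-0.082589

Rules hold: Σm=0, L=6 even, 1≤3≤3.
N = 5·3·7 = 105
Δ = 0!·4!·2!/7! = 1/105
Racah Σ t=0..0: t=0:+1/4 = 1/4
⇒ 3j(2 1 3; 0 0 0)² = 3/35, sgn -1
Racah Σ t=0..0: t=0:+1/48 = 1/48
⇒ 3j(2 1 3; -2 1 1)² = 1/105, sgn +1
4πI² = N·(3j₀)²·(3jₘ)² = 3/35
I = -1·√(0.0857143/4π) = -0.08258890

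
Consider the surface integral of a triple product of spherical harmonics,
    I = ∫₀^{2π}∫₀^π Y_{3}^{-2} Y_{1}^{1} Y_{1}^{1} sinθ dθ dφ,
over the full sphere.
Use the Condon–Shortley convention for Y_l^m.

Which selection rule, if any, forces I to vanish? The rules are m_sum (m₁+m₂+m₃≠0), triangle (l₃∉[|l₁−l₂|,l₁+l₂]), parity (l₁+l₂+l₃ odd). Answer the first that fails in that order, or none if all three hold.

m₁+m₂+m₃ = -2 + 1 + 1 = 0  ✓
triangle: |3−1|=2 ≤ l₃=1 ≤ 3+1=4  ✗
parity: l₁+l₂+l₃ = 5 is odd

triangle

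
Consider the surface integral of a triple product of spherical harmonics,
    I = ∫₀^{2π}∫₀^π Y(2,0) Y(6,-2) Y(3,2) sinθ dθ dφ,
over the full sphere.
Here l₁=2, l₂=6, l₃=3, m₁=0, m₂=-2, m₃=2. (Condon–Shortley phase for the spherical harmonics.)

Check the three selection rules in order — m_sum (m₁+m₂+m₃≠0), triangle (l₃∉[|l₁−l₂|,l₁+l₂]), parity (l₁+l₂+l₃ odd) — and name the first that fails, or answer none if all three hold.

triangle

azimuthal sum: 0 − 2 + 2 = 0  ✓
4 ≤ 3 ≤ 8 (triangle on l)  ✗
L = 2 + 6 + 3 = 11 (odd)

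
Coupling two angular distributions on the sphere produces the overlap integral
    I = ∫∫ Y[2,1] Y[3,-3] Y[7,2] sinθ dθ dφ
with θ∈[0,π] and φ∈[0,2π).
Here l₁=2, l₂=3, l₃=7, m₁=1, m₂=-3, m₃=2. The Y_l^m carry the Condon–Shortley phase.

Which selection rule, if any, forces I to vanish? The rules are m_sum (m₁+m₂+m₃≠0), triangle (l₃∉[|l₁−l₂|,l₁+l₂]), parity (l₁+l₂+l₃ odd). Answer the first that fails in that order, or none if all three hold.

m₁+m₂+m₃ = 1 − 3 + 2 = 0  ✓
triangle: |2−3|=1 ≤ l₃=7 ≤ 2+3=5  ✗
parity: l₁+l₂+l₃ = 12 is even

triangle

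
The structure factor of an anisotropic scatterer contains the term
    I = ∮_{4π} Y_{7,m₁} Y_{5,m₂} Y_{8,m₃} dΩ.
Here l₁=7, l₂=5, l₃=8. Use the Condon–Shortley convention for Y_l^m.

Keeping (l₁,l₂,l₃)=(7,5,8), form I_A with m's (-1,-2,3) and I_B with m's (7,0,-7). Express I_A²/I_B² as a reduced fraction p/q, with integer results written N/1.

l's match ⇒ only the (l;m) 3-j factors differ between A and B.
A: triangle coeff Δ(7,5,8) = 1/814773960; Σ_t [0,3]: t=0:+1/69672960 t=1:−1/8709120 t=2:+1/8294400 t=3:−1/62208000 = 1/248832000; (3j)²=7/83980 [(7 5 8; -1 -2 3)], sign=-1
B: triangle coeff Δ(7,5,8) = 1/814773960; Σ_t [0,0]: t=0:+1/10450944000 = 1/10450944000; (3j)²=143/7752 [(7 5 8; 7 0 -7)], sign=-1
I_A²/I_B² = (7/83980)/(143/7752) = 42/9295

42/9295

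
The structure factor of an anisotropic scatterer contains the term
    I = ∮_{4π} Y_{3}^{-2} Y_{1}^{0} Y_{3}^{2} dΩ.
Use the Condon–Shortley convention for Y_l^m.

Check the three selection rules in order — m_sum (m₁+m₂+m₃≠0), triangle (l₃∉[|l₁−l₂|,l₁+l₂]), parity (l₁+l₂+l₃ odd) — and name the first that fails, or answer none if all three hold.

parity

m₁+m₂+m₃ = -2 + 0 + 2 = 0  ✓
triangle: |3−1|=2 ≤ l₃=3 ≤ 3+1=4  ✓
parity: l₁+l₂+l₃ = 7 is odd  ✗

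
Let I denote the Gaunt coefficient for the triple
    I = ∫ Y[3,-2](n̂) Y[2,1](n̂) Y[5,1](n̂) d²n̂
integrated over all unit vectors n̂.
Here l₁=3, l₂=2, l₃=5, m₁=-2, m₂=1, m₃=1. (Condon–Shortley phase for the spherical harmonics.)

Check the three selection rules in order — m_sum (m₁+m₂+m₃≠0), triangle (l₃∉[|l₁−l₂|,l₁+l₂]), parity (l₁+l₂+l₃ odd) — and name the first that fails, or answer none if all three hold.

none

azimuthal sum: -2 + 1 + 1 = 0  ✓
1 ≤ 5 ≤ 5 (triangle on l)  ✓
L = 3 + 2 + 5 = 10 (even)  ✓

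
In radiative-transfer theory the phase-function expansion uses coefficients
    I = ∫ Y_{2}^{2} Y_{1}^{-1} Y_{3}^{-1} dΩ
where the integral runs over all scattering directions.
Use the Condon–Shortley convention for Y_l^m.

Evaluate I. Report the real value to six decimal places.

-0.082589

m-sum 0 ✓  L=6 even ✓  1≤3≤3 ✓
Π(2lᵢ+1) = 5×3×7 = 105
triangle coeff Δ(2,1,3) = 1/105
Σ_t [0,0]: t=0:+1/4 = 1/4
(3j)²=3/35 [(2 1 3; 0 0 0)], sign=-1
Σ_t [0,0]: t=0:+1/48 = 1/48
(3j)²=1/105 [(2 1 3; 2 -1 -1)], sign=+1
⇒ 4πI² = 3/35
I = (-1)√(3/35/(4π)) = -0.08258890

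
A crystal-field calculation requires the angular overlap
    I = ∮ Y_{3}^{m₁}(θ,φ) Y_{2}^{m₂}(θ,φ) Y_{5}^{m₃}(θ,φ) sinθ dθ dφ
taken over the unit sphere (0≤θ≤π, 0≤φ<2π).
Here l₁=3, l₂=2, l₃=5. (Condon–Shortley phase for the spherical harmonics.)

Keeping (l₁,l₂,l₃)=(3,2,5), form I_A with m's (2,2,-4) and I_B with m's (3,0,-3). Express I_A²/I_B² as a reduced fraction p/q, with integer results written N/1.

9/2

Same 3,2,5: normalisation and zero-m 3j drop out of the ratio.
A: Δ: 0! 6! 4! / 11! → 1/2310; sum: t=0:+1/2880 = 1/2880; 3j²(3 2 5; 2 2 -4) = Δ·Π!·Σ² = 3/55  (sign -1)
B: Δ: 0! 6! 4! / 11! → 1/2310; sum: t=0:+1/2880 = 1/2880; 3j²(3 2 5; 3 0 -3) = Δ·Π!·Σ² = 2/165  (sign +1)
I_A²/I_B² = (3/55)/(2/165) = 9/2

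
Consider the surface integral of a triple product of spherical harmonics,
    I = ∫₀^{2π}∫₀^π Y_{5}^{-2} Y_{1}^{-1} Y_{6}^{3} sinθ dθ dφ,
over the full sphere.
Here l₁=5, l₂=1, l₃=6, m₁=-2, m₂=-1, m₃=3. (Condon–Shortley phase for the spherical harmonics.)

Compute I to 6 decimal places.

Rules hold: Σm=0, L=12 even, 4≤6≤6.
N = 11·3·13 = 429
Δ = 0!·10!·2!/13! = 1/858
Racah Σ t=0..0: t=0:+1/14400 = 1/14400
⇒ 3j(5 1 6; 0 0 0)² = 6/143, sgn +1
Racah Σ t=0..0: t=0:+1/60480 = 1/60480
⇒ 3j(5 1 6; -2 -1 3)² = 6/143, sgn -1
4πI² = N·(3j₀)²·(3jₘ)² = 108/143
I = -1·√(0.755245/4π) = -0.24515397

-0.245154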